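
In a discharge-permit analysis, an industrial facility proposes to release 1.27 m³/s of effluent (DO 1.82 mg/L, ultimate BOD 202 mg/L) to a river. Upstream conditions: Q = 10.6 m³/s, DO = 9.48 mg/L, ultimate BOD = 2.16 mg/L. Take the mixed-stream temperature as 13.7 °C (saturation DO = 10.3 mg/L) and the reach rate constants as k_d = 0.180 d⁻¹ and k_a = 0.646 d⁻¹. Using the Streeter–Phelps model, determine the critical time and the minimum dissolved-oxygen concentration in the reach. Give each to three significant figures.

t_c ≈ 2.32 d; minimum DO ≈ 5.98 mg/L

Mixed DO = (10.6×9.48 + 1.27×1.82)/(10.6+1.27) = 102.8/11.87 = 8.660 mg/L.
Mixed L₀ = (10.6×2.16 + 1.27×202)/(11.87) = 279.4/11.87 = 23.54 mg/L.
Initial deficit D₀ = C_s − DO₀ = 10.3 − 8.660 = 1.640 mg/L.
t_c = (1/0.4660) ln[(0.646/0.180)(1 − 1.640×0.4660/(0.180×23.54))] = 2.146 × ln(2.942) = 2.315 d.
D_c = (0.180/0.646) × 23.54 × e^(−0.180×2.315) = 0.2786 × 23.54 × 0.6592 = 4.324 mg/L.
Minimum DO = 10.3 − 4.324 = 5.976 mg/L.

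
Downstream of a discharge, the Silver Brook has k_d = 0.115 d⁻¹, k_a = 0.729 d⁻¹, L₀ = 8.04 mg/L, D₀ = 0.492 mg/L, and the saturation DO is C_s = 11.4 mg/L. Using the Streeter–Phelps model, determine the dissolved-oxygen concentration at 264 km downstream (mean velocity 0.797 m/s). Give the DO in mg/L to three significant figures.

Travel time t = x/v = 264 km / (0.797 m/s) = 264000 m / 0.797 m/s = 331200 s = 3.834 d.
k_d L₀/(k_a−k_d) = 0.115×8.04/(0.729−0.115) = 0.9246/0.6140 = 1.506 mg/L.
e^(−k_d t) = e^(−0.115×3.834) = 0.6435; e^(−k_a t) = e^(−0.729×3.834) = 0.06112.
D = 1.506 × (0.6435 − 0.06112) + 0.492 × 0.06112 = 0.8769 + 0.03007 = 0.9070 mg/L.
DO = C_s − D = 11.4 − 0.9070 = 10.49 mg/L.

DO ≈ 10.5 mg/L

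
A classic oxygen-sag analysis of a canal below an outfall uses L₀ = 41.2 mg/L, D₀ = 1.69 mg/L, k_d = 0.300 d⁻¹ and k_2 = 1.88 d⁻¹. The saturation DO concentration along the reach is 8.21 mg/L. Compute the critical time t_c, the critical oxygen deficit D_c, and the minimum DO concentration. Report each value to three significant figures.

t_c = [1/(k_2−k_d)] ln[(k_2/k_d)(1 − D₀(k_2−k_d)/(k_d L₀))]
= [1/(1.88−0.300)] ln[(1.88/0.300)(1 − 1.69×1.580/(0.300×41.2))]
= (1/1.580) ln[6.267 × 0.7840] = 0.6329 × ln(4.913) = 0.6329 × 1.592 = 1.008 d.
D_c = (k_d/k_2) L₀ e^(−k_d t_c) = (0.300/1.88) × 41.2 × e^(−0.300×1.008) = 0.1596 × 41.2 × 0.7392 = 4.860 mg/L.
Minimum DO = C_s − D_c = 8.21 − 4.860 = 3.350 mg/L.

t_c ≈ 1.01 d; D_c ≈ 4.86 mg/L; min DO ≈ 3.35 mg/L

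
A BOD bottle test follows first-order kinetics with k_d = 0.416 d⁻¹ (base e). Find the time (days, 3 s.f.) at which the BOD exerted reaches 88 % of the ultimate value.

t ≈ 5.10 d

y/L₀ = 1 − e^(−k_d t) = 0.88 ⇒ e^(−k_d t) = 0.120
t = −ln(0.120) / 0.416 = 2.120 / 0.416 = 5.097 d.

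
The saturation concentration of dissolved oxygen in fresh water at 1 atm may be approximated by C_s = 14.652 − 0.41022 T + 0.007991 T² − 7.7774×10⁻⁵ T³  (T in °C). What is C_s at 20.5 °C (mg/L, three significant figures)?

C_s ≈ 8.93 mg/L

C_s = 14.652 − 0.41022×20.5 + 0.007991×20.5² − 7.7774×10⁻⁵×20.5³ = 8.931 mg/L.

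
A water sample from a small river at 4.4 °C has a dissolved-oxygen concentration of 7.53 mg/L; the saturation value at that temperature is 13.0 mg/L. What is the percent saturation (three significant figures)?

% saturation = C/C_s × 100 = 7.53/13.0 × 100 = 57.9 %.

57.9 % saturation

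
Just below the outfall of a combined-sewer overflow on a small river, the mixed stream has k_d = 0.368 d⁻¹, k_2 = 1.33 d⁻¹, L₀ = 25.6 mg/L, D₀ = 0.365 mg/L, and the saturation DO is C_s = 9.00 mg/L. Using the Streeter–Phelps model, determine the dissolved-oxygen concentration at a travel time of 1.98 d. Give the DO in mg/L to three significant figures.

k_d L₀/(k_2−k_d) = 0.368×25.6/(1.33−0.368) = 9.421/0.9620 = 9.793 mg/L.
e^(−k_d t) = e^(−0.368×1.980) = 0.4826; e^(−k_2 t) = e^(−1.33×1.980) = 0.07183.
D = 9.793 × (0.4826 − 0.07183) + 0.365 × 0.07183 = 4.022 + 0.02622 = 4.048 mg/L.
DO = C_s − D = 9.00 − 4.048 = 4.952 mg/L.

DO ≈ 4.95 mg/L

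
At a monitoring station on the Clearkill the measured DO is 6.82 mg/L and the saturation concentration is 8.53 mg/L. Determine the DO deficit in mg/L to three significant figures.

D = C_s − C = 8.53 − 6.82 = 1.71 mg/L.

D ≈ 1.71 mg/L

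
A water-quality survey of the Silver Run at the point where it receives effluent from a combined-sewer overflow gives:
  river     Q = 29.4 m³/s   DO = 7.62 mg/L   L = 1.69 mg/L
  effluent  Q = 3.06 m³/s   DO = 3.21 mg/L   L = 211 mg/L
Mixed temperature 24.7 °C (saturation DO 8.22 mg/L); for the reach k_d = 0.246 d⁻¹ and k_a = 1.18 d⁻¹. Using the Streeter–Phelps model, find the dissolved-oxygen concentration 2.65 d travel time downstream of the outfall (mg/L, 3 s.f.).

DO ≈ 5.48 mg/L

Mixed DO = (29.4×7.62 + 3.06×3.21)/(29.4+3.06) = 233.9/32.46 = 7.204 mg/L.
Mixed L₀ = (29.4×1.69 + 3.06×211)/(32.46) = 695.3/32.46 = 21.42 mg/L.
Initial deficit D₀ = C_s − DO₀ = 8.22 − 7.204 = 1.016 mg/L.
D(2.65) = [0.246×21.42/(1.18−0.246)](e^(−0.246×2.65) − e^(−1.18×2.65)) + 1.016 e^(−1.18×2.65)
= 5.642 × (0.5211 − 0.04385) + 1.016 × 0.04385 = 2.737 mg/L.
DO = 8.22 − 2.737 = 5.483 mg/L.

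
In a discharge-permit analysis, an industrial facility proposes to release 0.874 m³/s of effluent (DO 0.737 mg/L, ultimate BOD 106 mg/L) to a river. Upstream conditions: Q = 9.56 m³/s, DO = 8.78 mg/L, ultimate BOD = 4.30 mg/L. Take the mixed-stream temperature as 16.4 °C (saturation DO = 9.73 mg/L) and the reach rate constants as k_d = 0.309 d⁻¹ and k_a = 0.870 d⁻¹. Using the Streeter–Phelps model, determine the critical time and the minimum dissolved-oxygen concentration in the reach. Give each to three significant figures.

Mixed DO = (9.56×8.78 + 0.874×0.737)/(9.56+0.874) = 84.58/10.43 = 8.106 mg/L.
Mixed L₀ = (9.56×4.30 + 0.874×106)/(10.43) = 133.8/10.43 = 12.82 mg/L.
Initial deficit D₀ = C_s − DO₀ = 9.73 − 8.106 = 1.624 mg/L.
t_c = (1/0.5610) ln[(0.870/0.309)(1 − 1.624×0.5610/(0.309×12.82))] = 1.783 × ln(2.168) = 1.379 d.
D_c = (0.309/0.870) × 12.82 × e^(−0.309×1.379) = 0.3552 × 12.82 × 0.6530 = 2.973 mg/L.
Minimum DO = 9.73 − 2.973 = 6.757 mg/L.

t_c ≈ 1.38 d; minimum DO ≈ 6.76 mg/L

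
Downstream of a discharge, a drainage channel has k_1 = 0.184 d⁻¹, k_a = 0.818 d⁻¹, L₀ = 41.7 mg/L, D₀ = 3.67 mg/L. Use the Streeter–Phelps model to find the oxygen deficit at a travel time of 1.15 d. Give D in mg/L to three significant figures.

D ≈ 6.50 mg/L

k_1 L₀/(k_a−k_1) = 0.184×41.7/(0.818−0.184) = 7.673/0.6340 = 12.10 mg/L.
e^(−k_1 t) = e^(−0.184×1.150) = 0.8093; e^(−k_a t) = e^(−0.818×1.150) = 0.3904.
D = 12.10 × (0.8093 − 0.3904) + 3.67 × 0.3904 = 5.070 + 1.433 = 6.503 mg/L.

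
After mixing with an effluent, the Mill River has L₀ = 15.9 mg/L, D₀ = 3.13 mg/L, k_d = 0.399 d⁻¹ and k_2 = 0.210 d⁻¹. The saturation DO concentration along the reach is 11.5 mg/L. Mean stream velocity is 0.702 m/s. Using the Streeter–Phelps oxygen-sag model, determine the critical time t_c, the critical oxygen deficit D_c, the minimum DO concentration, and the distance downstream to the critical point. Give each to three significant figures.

t_c ≈ 2.92 d; D_c ≈ 9.41 mg/L; min DO ≈ 2.09 mg/L; x_c ≈ 177 km

With k_2/k_d = 0.5263 and 1 − D₀(k_2−k_d)/(k_d L₀) = 1.093,
t_c = ln(0.5263 × 1.093) / (0.210 − 0.399) = ln(0.5754) / -0.1890 = -0.5527/-0.1890 = 2.924 d.
L(t_c) = L₀ e^(−k_d t_c) = 15.9 × 0.3114 = 4.951 mg/L, and at the critical point k_2 D_c = k_d L, so D_c = (0.399/0.210) × 4.951 = 9.406 mg/L.
Minimum DO = C_s − D_c = 11.5 − 9.406 = 2.094 mg/L.
x_c = v t_c = 0.702 m/s × 2.924 d × 86400 s/d = 177400 m ≈ 177 km.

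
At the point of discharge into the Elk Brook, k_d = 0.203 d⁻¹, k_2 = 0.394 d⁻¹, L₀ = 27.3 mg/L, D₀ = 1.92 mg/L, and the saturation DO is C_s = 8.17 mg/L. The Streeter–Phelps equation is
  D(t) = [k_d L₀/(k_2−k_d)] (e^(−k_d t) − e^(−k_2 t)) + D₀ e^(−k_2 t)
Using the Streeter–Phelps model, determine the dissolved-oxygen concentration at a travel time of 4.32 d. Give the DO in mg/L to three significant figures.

k_d L₀/(k_2−k_d) = 0.203×27.3/(0.394−0.203) = 5.542/0.1910 = 29.02 mg/L.
e^(−k_d t) = e^(−0.203×4.320) = 0.4160; e^(−k_2 t) = e^(−0.394×4.320) = 0.1823.
D = 29.02 × (0.4160 − 0.1823) + 1.92 × 0.1823 = 6.782 + 0.3500 = 7.132 mg/L.
DO = C_s − D = 8.17 − 7.132 = 1.038 mg/L.

DO ≈ 1.04 mg/L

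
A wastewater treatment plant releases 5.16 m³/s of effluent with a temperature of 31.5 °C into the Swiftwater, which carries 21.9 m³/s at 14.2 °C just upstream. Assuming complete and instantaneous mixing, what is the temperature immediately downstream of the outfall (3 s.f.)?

Flow-weighted mixing: C = (Q_r C_r + Q_w C_w)/(Q_r + Q_w)
= (21.9×14.2 + 5.16×31.5)/(21.9 + 5.16) = 473.5/27.06 = 17.50 °C.

17.5 °C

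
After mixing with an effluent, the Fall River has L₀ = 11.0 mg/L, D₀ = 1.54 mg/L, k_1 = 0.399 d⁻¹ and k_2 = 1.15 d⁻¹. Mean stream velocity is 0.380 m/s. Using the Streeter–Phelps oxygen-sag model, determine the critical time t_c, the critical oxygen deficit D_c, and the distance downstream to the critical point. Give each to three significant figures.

With k_2/k_1 = 2.882 and 1 − D₀(k_2−k_1)/(k_1 L₀) = 0.7365,
t_c = ln(2.882 × 0.7365) / (1.15 − 0.399) = ln(2.123) / 0.7510 = 0.7527/0.7510 = 1.002 d.
L(t_c) = L₀ e^(−k_1 t_c) = 11.0 × 0.6704 = 7.374 mg/L, and at the critical point k_2 D_c = k_1 L, so D_c = (0.399/1.15) × 7.374 = 2.559 mg/L.
x_c = v t_c = 0.380 m/s × 1.002 d × 86400 s/d = 32910 m ≈ 32.9 km.

t_c ≈ 1.00 d; D_c ≈ 2.56 mg/L; x_c ≈ 32.9 km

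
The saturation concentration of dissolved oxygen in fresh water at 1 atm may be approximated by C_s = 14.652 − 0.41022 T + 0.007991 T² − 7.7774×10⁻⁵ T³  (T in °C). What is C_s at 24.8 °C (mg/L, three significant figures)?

C_s = 14.652 − 0.41022×24.8 + 0.007991×24.8² − 7.7774×10⁻⁵×24.8³ = 8.207 mg/L.

C_s ≈ 8.21 mg/L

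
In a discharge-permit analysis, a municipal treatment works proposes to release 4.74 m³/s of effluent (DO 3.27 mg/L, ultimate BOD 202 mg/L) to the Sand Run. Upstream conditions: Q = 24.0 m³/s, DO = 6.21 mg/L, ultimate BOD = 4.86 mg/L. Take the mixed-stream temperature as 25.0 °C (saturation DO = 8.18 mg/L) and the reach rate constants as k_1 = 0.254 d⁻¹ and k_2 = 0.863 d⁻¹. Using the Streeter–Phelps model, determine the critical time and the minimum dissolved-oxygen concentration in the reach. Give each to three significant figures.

t_c ≈ 1.73 d; minimum DO ≈ 1.09 mg/L

Mixed DO = (24.0×6.21 + 4.74×3.27)/(24.0+4.74) = 164.5/28.74 = 5.725 mg/L.
Mixed L₀ = (24.0×4.86 + 4.74×202)/(28.74) = 1074/28.74 = 37.37 mg/L.
Initial deficit D₀ = C_s − DO₀ = 8.18 − 5.725 = 2.455 mg/L.
t_c = (1/0.6090) ln[(0.863/0.254)(1 − 2.455×0.6090/(0.254×37.37))] = 1.642 × ln(2.863) = 1.727 d.
D_c = (0.254/0.863) × 37.37 × e^(−0.254×1.727) = 0.2943 × 37.37 × 0.6449 = 7.094 mg/L.
Minimum DO = 8.18 − 7.094 = 1.086 mg/L.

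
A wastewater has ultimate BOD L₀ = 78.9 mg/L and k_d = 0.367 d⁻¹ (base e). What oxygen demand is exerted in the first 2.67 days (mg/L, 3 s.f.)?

y_t = L₀(1 − e^(−k_d t)) = 78.9 × (1 − e^(−0.367×2.67))
= 78.9 × (1 − 0.3754) = 78.9 × 0.6246 = 49.28 mg/L.

y ≈ 49.3 mg/L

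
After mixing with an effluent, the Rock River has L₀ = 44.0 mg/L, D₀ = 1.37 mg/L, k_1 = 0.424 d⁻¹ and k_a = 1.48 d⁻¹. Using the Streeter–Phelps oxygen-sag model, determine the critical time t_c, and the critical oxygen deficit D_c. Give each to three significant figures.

With k_a/k_1 = 3.491 and 1 − D₀(k_a−k_1)/(k_1 L₀) = 0.9225,
t_c = ln(3.491 × 0.9225) / (1.48 − 0.424) = ln(3.220) / 1.056 = 1.169/1.056 = 1.107 d.
L(t_c) = L₀ e^(−k_1 t_c) = 44.0 × 0.6253 = 27.51 mg/L, and at the critical point k_a D_c = k_1 L, so D_c = (0.424/1.48) × 27.51 = 7.882 mg/L.

t_c ≈ 1.11 d; D_c ≈ 7.88 mg/L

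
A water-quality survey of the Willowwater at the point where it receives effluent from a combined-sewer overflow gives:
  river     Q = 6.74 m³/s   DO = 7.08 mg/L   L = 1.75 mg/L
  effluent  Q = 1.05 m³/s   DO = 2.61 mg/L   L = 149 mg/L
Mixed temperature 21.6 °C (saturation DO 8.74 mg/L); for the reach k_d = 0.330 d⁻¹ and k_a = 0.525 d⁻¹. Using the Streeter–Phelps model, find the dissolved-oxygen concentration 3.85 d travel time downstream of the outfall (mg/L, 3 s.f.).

Mixed DO = (6.74×7.08 + 1.05×2.61)/(6.74+1.05) = 50.46/7.790 = 6.477 mg/L.
Mixed L₀ = (6.74×1.75 + 1.05×149)/(7.790) = 168.2/7.790 = 21.60 mg/L.
Initial deficit D₀ = C_s − DO₀ = 8.74 − 6.477 = 2.263 mg/L.
D(3.85) = [0.330×21.60/(0.525−0.330)](e^(−0.330×3.85) − e^(−0.525×3.85)) + 2.263 e^(−0.525×3.85)
= 36.55 × (0.2807 − 0.1325) + 2.263 × 0.1325 = 5.716 mg/L.
DO = 8.74 − 5.716 = 3.024 mg/L.

DO ≈ 3.02 mg/L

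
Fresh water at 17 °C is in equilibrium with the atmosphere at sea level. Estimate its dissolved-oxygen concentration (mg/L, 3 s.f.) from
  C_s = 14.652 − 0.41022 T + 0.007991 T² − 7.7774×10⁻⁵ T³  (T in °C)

C_s ≈ 9.61 mg/L

C_s = 14.652 − 0.41022×17 + 0.007991×17² − 7.7774×10⁻⁵×17³ = 9.606 mg/L.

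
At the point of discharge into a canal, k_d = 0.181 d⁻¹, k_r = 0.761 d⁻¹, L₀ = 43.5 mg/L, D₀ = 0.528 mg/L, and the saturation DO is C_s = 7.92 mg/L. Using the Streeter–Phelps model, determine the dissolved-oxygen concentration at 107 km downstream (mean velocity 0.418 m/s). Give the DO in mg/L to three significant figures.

Travel time t = x/v = 107 km / (0.418 m/s) = 107000 m / 0.418 m/s = 256000 s = 2.963 d.
k_d L₀/(k_r−k_d) = 0.181×43.5/(0.761−0.181) = 7.873/0.5800 = 13.57 mg/L.
e^(−k_d t) = e^(−0.181×2.963) = 0.5849; e^(−k_r t) = e^(−0.761×2.963) = 0.1049.
D = 13.57 × (0.5849 − 0.1049) + 0.528 × 0.1049 = 6.516 + 0.05539 = 6.572 mg/L.
DO = C_s − D = 7.92 − 6.572 = 1.348 mg/L.

DO ≈ 1.35 mg/L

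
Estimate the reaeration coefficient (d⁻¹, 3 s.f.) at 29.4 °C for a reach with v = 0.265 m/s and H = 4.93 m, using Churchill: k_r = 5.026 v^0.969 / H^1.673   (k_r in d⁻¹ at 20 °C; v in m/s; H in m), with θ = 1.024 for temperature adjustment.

k_r ≈ 0.120 d⁻¹

k_r(20) = 5.026 × 0.265^0.969 / 4.93^1.673 = 5.026 × 0.2761 / 14.43 = 0.09621 d⁻¹.
k_r(29.4) = 0.09621 × 1.024^(29.4−20) = 0.09621 × 1.250 = 0.1202 d⁻¹.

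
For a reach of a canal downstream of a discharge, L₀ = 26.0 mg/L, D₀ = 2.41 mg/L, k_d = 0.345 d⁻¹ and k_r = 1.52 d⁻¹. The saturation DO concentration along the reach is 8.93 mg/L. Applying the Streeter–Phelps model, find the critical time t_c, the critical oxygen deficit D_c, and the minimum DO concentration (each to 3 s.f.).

At the critical point dD/dt = 0, so k_d L₀ e^(−k_d t) = k_r D. Substituting D(t) from the Streeter–Phelps equation and solving for t gives
t_c = ln[(k_r/k_d)(1 − D₀(k_r−k_d)/(k_d L₀))] / (k_r−k_d).
Here k_r−k_d = 1.175 d⁻¹ and 1 − D₀(k_r−k_d)/(k_d L₀) = 1 − 2.41×1.175/(0.345×26.0) = 0.6843, so
t_c = ln(4.406 × 0.6843) / 1.175 = 1.104 / 1.175 = 0.9392 d.
D_c = (k_d/k_r) L₀ e^(−k_d t_c) = (0.345/1.52) × 26.0 × e^(−0.345×0.9392) = 0.2270 × 26.0 × 0.7232 = 4.268 mg/L.
Minimum DO = C_s − D_c = 8.93 − 4.268 = 4.662 mg/L.

t_c ≈ 0.939 d; D_c ≈ 4.27 mg/L; min DO ≈ 4.66 mg/L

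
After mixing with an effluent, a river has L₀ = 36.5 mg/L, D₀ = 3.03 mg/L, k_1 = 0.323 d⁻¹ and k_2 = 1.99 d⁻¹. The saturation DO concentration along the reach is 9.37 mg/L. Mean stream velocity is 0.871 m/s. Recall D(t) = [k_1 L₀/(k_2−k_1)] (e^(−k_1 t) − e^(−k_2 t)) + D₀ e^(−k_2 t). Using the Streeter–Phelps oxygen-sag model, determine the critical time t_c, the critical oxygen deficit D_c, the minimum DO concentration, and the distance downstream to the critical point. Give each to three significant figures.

t_c ≈ 0.755 d; D_c ≈ 4.64 mg/L; min DO ≈ 4.73 mg/L; x_c ≈ 56.8 km

At the critical point dD/dt = 0, so k_1 L₀ e^(−k_1 t) = k_2 D. Substituting D(t) from the Streeter–Phelps equation and solving for t gives
t_c = ln[(k_2/k_1)(1 − D₀(k_2−k_1)/(k_1 L₀))] / (k_2−k_1).
Here k_2−k_1 = 1.667 d⁻¹ and 1 − D₀(k_2−k_1)/(k_1 L₀) = 1 − 3.03×1.667/(0.323×36.5) = 0.5716, so
t_c = ln(6.161 × 0.5716) / 1.667 = 1.259 / 1.667 = 0.7552 d.
D_c = (k_1/k_2) L₀ e^(−k_1 t_c) = (0.323/1.99) × 36.5 × e^(−0.323×0.7552) = 0.1623 × 36.5 × 0.7836 = 4.642 mg/L.
Minimum DO = C_s − D_c = 9.37 − 4.642 = 4.728 mg/L.
x_c = v t_c = 0.871 m/s × 0.7552 d × 86400 s/d = 56830 m ≈ 56.8 km.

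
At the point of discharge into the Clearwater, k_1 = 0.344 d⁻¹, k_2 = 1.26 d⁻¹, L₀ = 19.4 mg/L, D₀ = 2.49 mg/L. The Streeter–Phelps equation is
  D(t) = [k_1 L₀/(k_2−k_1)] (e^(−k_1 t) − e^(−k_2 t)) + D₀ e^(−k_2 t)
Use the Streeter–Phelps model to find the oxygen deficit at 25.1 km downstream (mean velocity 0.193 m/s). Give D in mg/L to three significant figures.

D ≈ 3.62 mg/L

Travel time t = x/v = 25.1 km / (0.193 m/s) = 25100 m / 0.193 m/s = 130100 s = 1.505 d.
k_1 L₀/(k_2−k_1) = 0.344×19.4/(1.26−0.344) = 6.674/0.9160 = 7.286 mg/L.
e^(−k_1 t) = e^(−0.344×1.505) = 0.5958; e^(−k_2 t) = e^(−1.26×1.505) = 0.1501.
D = 7.286 × (0.5958 − 0.1501) + 2.49 × 0.1501 = 3.248 + 0.3737 = 3.621 mg/L.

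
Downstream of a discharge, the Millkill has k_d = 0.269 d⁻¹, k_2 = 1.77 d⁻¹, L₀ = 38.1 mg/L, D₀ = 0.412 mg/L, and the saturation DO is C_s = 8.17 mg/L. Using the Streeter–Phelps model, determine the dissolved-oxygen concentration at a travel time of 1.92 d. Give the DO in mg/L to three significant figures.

DO ≈ 4.31 mg/L

k_d L₀/(k_2−k_d) = 0.269×38.1/(1.77−0.269) = 10.25/1.501 = 6.828 mg/L.
e^(−k_d t) = e^(−0.269×1.920) = 0.5966; e^(−k_2 t) = e^(−1.77×1.920) = 0.03343.
D = 6.828 × (0.5966 − 0.03343) + 0.412 × 0.03343 = 3.845 + 0.01377 = 3.859 mg/L.
DO = C_s − D = 8.17 − 3.859 = 4.311 mg/L.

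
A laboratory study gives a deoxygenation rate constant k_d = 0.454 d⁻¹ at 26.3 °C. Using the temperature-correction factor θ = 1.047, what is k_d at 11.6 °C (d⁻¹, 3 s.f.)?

k_d(T₂) = k_d(T₁) · θ^(T₂−T₁) = 0.454 × 1.047^(11.6−26.3)
= 0.454 × 1.047^-14.7 = 0.454 × 0.5091 = 0.2311 d⁻¹.

k_d ≈ 0.231 d⁻¹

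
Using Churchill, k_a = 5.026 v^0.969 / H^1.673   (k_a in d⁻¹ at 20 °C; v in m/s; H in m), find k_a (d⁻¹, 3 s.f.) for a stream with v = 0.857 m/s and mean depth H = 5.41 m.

k_a ≈ 0.257 d⁻¹

k_a = 5.026 × 0.857^0.969 / 5.41^1.673 = 5.026 × 0.8611 / 16.85 = 0.2568 d⁻¹.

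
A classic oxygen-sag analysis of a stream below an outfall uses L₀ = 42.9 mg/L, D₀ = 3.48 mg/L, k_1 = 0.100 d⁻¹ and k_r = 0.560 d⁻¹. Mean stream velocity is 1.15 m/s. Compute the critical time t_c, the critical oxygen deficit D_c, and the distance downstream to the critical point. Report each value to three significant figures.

t_c ≈ 2.73 d; D_c ≈ 5.83 mg/L; x_c ≈ 271 km

t_c = [1/(k_r−k_1)] ln[(k_r/k_1)(1 − D₀(k_r−k_1)/(k_1 L₀))]
= [1/(0.560−0.100)] ln[(0.560/0.100)(1 − 3.48×0.4600/(0.100×42.9))]
= (1/0.4600) ln[5.600 × 0.6269] = 2.174 × ln(3.510) = 2.174 × 1.256 = 2.730 d.
L(t_c) = L₀ e^(−k_1 t_c) = 42.9 × 0.7611 = 32.65 mg/L, and at the critical point k_r D_c = k_1 L, so D_c = (0.100/0.560) × 32.65 = 5.831 mg/L.
x_c = v t_c = 1.15 m/s × 2.730 d × 86400 s/d = 271200 m ≈ 271 km.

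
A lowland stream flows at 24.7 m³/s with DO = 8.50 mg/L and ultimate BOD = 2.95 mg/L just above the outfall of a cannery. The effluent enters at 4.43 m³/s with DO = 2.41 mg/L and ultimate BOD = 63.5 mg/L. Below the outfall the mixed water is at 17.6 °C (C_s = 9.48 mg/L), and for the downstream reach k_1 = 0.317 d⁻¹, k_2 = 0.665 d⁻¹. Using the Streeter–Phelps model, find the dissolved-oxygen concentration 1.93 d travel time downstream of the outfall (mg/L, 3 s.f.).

Mixed DO = (24.7×8.50 + 4.43×2.41)/(24.7+4.43) = 220.6/29.13 = 7.574 mg/L.
Mixed L₀ = (24.7×2.95 + 4.43×63.5)/(29.13) = 354.2/29.13 = 12.16 mg/L.
Initial deficit D₀ = C_s − DO₀ = 9.48 − 7.574 = 1.906 mg/L.
D(1.93) = [0.317×12.16/(0.665−0.317)](e^(−0.317×1.93) − e^(−0.665×1.93)) + 1.906 e^(−0.665×1.93)
= 11.08 × (0.5424 − 0.2771) + 1.906 × 0.2771 = 3.466 mg/L.
DO = 9.48 − 3.466 = 6.014 mg/L.

DO ≈ 6.01 mg/L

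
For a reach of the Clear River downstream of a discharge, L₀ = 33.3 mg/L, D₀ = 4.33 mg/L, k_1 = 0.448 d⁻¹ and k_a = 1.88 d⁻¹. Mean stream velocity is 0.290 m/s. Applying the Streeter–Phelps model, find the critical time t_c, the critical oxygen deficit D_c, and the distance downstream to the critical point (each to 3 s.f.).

With k_a/k_1 = 4.196 and 1 − D₀(k_a−k_1)/(k_1 L₀) = 0.5844,
t_c = ln(4.196 × 0.5844) / (1.88 − 0.448) = ln(2.452) / 1.432 = 0.8970/1.432 = 0.6264 d.
D_c = (k_1/k_a) L₀ e^(−k_1 t_c) = (0.448/1.88) × 33.3 × e^(−0.448×0.6264) = 0.2383 × 33.3 × 0.7553 = 5.994 mg/L.
x_c = v t_c = 0.290 m/s × 0.6264 d × 86400 s/d = 15700 m ≈ 15.7 km.

t_c ≈ 0.626 d; D_c ≈ 5.99 mg/L; x_c ≈ 15.7 km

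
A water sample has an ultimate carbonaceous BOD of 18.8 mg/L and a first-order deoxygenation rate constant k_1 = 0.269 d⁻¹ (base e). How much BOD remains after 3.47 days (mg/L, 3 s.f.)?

L ≈ 7.39 mg/L

L_t = L₀ e^(−k_1 t) = 18.8 × e^(−0.269×3.47) = 18.8 × 0.3932 = 7.392 mg/L.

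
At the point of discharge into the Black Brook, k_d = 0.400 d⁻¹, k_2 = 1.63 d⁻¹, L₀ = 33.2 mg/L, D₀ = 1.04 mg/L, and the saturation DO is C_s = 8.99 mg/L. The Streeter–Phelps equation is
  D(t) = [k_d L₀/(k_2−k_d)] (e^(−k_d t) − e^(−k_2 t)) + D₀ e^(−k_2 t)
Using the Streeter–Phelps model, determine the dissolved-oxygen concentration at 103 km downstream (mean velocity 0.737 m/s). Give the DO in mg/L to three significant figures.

DO ≈ 4.04 mg/L

Travel time t = x/v = 103 km / (0.737 m/s) = 103000 m / 0.737 m/s = 139800 s = 1.618 d.
k_d L₀/(k_2−k_d) = 0.400×33.2/(1.63−0.400) = 13.28/1.230 = 10.80 mg/L.
e^(−k_d t) = e^(−0.400×1.618) = 0.5236; e^(−k_2 t) = e^(−1.63×1.618) = 0.07160.
D = 10.80 × (0.5236 − 0.07160) + 1.04 × 0.07160 = 4.880 + 0.07447 = 4.955 mg/L.
DO = C_s − D = 8.99 − 4.955 = 4.035 mg/L.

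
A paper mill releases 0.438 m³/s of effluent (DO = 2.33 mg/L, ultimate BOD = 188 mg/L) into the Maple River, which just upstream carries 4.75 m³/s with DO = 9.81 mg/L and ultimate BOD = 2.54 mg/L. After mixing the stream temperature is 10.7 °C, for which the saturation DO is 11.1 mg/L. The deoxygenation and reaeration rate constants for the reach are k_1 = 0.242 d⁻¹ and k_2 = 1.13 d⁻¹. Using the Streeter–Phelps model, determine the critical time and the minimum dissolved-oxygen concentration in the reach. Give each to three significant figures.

t_c ≈ 1.18 d; minimum DO ≈ 8.17 mg/L

Mixed DO = (4.75×9.81 + 0.438×2.33)/(4.75+0.438) = 47.62/5.188 = 9.178 mg/L.
Mixed L₀ = (4.75×2.54 + 0.438×188)/(5.188) = 94.41/5.188 = 18.20 mg/L.
Initial deficit D₀ = C_s − DO₀ = 11.1 − 9.178 = 1.922 mg/L.
t_c = (1/0.8880) ln[(1.13/0.242)(1 − 1.922×0.8880/(0.242×18.20))] = 1.126 × ln(2.860) = 1.183 d.
D_c = (0.242/1.13) × 18.20 × e^(−0.242×1.183) = 0.2142 × 18.20 × 0.7510 = 2.927 mg/L.
Minimum DO = 11.1 − 2.927 = 8.173 mg/L.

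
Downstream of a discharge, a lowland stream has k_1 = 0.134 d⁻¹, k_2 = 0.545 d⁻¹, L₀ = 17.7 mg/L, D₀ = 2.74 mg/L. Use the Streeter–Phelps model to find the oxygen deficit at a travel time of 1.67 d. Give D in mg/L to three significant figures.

k_1 L₀/(k_2−k_1) = 0.134×17.7/(0.545−0.134) = 2.372/0.4110 = 5.771 mg/L.
e^(−k_1 t) = e^(−0.134×1.670) = 0.7995; e^(−k_2 t) = e^(−0.545×1.670) = 0.4025.
D = 5.771 × (0.7995 − 0.4025) + 2.74 × 0.4025 = 2.291 + 1.103 = 3.394 mg/L.

D ≈ 3.39 mg/L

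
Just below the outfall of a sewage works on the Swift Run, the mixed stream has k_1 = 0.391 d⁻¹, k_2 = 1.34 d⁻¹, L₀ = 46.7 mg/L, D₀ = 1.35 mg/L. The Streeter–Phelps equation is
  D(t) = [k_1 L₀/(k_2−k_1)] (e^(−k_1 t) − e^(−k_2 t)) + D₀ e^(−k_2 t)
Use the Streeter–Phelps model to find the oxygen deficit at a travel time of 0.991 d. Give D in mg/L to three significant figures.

D ≈ 8.32 mg/L

k_1 L₀/(k_2−k_1) = 0.391×46.7/(1.34−0.391) = 18.26/0.9490 = 19.24 mg/L.
e^(−k_1 t) = e^(−0.391×0.9910) = 0.6788; e^(−k_2 t) = e^(−1.34×0.9910) = 0.2650.
D = 19.24 × (0.6788 − 0.2650) + 1.35 × 0.2650 = 7.961 + 0.3578 = 8.319 mg/L.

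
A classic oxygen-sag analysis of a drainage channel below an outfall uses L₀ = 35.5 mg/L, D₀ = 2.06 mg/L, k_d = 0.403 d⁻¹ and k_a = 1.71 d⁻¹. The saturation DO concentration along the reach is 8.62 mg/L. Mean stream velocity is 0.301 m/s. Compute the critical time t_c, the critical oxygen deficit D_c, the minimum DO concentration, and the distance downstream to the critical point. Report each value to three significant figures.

t_c ≈ 0.946 d; D_c ≈ 5.71 mg/L; min DO ≈ 2.91 mg/L; x_c ≈ 24.6 km

At the critical point dD/dt = 0, so k_d L₀ e^(−k_d t) = k_a D. Substituting D(t) from the Streeter–Phelps equation and solving for t gives
t_c = ln[(k_a/k_d)(1 − D₀(k_a−k_d)/(k_d L₀))] / (k_a−k_d).
Here k_a−k_d = 1.307 d⁻¹ and 1 − D₀(k_a−k_d)/(k_d L₀) = 1 − 2.06×1.307/(0.403×35.5) = 0.8118, so
t_c = ln(4.243 × 0.8118) / 1.307 = 1.237 / 1.307 = 0.9463 d.
D_c = (k_d/k_a) L₀ e^(−k_d t_c) = (0.403/1.71) × 35.5 × e^(−0.403×0.9463) = 0.2357 × 35.5 × 0.6829 = 5.714 mg/L.
Minimum DO = C_s − D_c = 8.62 − 5.714 = 2.906 mg/L.
x_c = v t_c = 0.301 m/s × 0.9463 d × 86400 s/d = 24610 m ≈ 24.6 km.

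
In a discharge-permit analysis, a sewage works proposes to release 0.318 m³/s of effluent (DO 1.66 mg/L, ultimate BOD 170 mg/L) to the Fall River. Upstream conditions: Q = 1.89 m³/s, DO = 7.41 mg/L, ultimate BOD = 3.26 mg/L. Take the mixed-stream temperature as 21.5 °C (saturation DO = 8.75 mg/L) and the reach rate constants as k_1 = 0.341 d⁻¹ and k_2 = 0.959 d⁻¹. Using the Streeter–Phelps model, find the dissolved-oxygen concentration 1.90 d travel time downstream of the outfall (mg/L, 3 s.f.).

Mixed DO = (1.89×7.41 + 0.318×1.66)/(1.89+0.318) = 14.53/2.208 = 6.582 mg/L.
Mixed L₀ = (1.89×3.26 + 0.318×170)/(2.208) = 60.22/2.208 = 27.27 mg/L.
Initial deficit D₀ = C_s − DO₀ = 8.75 − 6.582 = 2.168 mg/L.
D(1.90) = [0.341×27.27/(0.959−0.341)](e^(−0.341×1.90) − e^(−0.959×1.90)) + 2.168 e^(−0.959×1.90)
= 15.05 × (0.5231 − 0.1617) + 2.168 × 0.1617 = 5.790 mg/L.
DO = 8.75 − 5.790 = 2.960 mg/L.

DO ≈ 2.96 mg/L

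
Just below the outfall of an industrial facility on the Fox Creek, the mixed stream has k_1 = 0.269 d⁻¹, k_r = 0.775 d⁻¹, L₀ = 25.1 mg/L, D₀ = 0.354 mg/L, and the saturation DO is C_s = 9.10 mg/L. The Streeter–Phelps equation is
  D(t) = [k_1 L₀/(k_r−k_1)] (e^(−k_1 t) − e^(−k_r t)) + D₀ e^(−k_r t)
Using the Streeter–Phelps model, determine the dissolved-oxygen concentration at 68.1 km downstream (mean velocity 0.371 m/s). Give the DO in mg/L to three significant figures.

DO ≈ 4.07 mg/L

Travel time t = x/v = 68.1 km / (0.371 m/s) = 68100 m / 0.371 m/s = 183600 s = 2.125 d.
k_1 L₀/(k_r−k_1) = 0.269×25.1/(0.775−0.269) = 6.752/0.5060 = 13.34 mg/L.
e^(−k_1 t) = e^(−0.269×2.125) = 0.5647; e^(−k_r t) = e^(−0.775×2.125) = 0.1927.
D = 13.34 × (0.5647 − 0.1927) + 0.354 × 0.1927 = 4.963 + 0.06822 = 5.032 mg/L.
DO = C_s − D = 9.10 − 5.032 = 4.068 mg/L.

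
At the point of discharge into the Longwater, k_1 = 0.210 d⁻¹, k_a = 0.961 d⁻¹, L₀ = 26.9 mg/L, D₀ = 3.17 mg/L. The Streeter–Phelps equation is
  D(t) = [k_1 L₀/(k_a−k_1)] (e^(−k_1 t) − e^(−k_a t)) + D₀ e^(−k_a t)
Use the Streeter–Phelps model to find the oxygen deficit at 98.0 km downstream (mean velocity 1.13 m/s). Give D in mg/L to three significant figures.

Travel time t = x/v = 98.0 km / (1.13 m/s) = 98000 m / 1.13 m/s = 86730 s = 1.004 d.
k_1 L₀/(k_a−k_1) = 0.210×26.9/(0.961−0.210) = 5.649/0.7510 = 7.522 mg/L.
e^(−k_1 t) = e^(−0.210×1.004) = 0.8099; e^(−k_a t) = e^(−0.961×1.004) = 0.3811.
D = 7.522 × (0.8099 − 0.3811) + 3.17 × 0.3811 = 3.226 + 1.208 = 4.434 mg/L.

D ≈ 4.43 mg/L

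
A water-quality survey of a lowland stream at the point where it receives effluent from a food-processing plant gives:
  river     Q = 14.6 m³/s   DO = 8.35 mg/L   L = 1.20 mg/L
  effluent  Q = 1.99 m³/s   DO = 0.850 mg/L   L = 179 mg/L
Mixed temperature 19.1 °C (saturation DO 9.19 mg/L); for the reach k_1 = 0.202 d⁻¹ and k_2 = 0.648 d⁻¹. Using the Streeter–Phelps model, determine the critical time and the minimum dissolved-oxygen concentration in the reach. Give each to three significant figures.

Mixed DO = (14.6×8.35 + 1.99×0.850)/(14.6+1.99) = 123.6/16.59 = 7.450 mg/L.
Mixed L₀ = (14.6×1.20 + 1.99×179)/(16.59) = 373.7/16.59 = 22.53 mg/L.
Initial deficit D₀ = C_s − DO₀ = 9.19 − 7.450 = 1.740 mg/L.
t_c = (1/0.4460) ln[(0.648/0.202)(1 − 1.740×0.4460/(0.202×22.53))] = 2.242 × ln(2.661) = 2.194 d.
D_c = (0.202/0.648) × 22.53 × e^(−0.202×2.194) = 0.3117 × 22.53 × 0.6419 = 4.508 mg/L.
Minimum DO = 9.19 − 4.508 = 4.682 mg/L.

t_c ≈ 2.19 d; minimum DO ≈ 4.68 mg/L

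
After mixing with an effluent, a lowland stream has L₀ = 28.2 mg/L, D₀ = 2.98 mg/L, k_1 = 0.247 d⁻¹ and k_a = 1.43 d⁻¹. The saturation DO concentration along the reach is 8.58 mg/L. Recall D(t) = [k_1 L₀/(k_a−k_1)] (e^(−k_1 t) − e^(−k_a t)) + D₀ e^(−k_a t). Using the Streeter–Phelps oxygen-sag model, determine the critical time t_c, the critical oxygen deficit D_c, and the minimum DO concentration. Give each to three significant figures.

t_c = [1/(k_a−k_1)] ln[(k_a/k_1)(1 − D₀(k_a−k_1)/(k_1 L₀))]
= [1/(1.43−0.247)] ln[(1.43/0.247)(1 − 2.98×1.183/(0.247×28.2))]
= (1/1.183) ln[5.789 × 0.4939] = 0.8453 × ln(2.859) = 0.8453 × 1.051 = 0.8881 d.
D_c = (k_1/k_a) L₀ e^(−k_1 t_c) = (0.247/1.43) × 28.2 × e^(−0.247×0.8881) = 0.1727 × 28.2 × 0.8030 = 3.912 mg/L.
Minimum DO = C_s − D_c = 8.58 − 3.912 = 4.668 mg/L.

t_c ≈ 0.888 d; D_c ≈ 3.91 mg/L; min DO ≈ 4.67 mg/L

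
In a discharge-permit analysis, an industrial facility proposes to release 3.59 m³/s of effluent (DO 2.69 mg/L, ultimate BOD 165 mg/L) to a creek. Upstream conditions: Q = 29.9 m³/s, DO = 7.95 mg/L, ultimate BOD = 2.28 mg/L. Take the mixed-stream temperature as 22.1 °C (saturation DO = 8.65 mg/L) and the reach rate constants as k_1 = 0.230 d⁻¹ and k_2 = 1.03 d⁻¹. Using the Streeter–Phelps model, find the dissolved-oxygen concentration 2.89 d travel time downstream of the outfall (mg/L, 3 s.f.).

DO ≈ 5.96 mg/L

Mixed DO = (29.9×7.95 + 3.59×2.69)/(29.9+3.59) = 247.4/33.49 = 7.386 mg/L.
Mixed L₀ = (29.9×2.28 + 3.59×165)/(33.49) = 660.5/33.49 = 19.72 mg/L.
Initial deficit D₀ = C_s − DO₀ = 8.65 − 7.386 = 1.264 mg/L.
D(2.89) = [0.230×19.72/(1.03−0.230)](e^(−0.230×2.89) − e^(−1.03×2.89)) + 1.264 e^(−1.03×2.89)
= 5.670 × (0.5144 − 0.05096) + 1.264 × 0.05096 = 2.692 mg/L.
DO = 8.65 − 2.692 = 5.958 mg/L.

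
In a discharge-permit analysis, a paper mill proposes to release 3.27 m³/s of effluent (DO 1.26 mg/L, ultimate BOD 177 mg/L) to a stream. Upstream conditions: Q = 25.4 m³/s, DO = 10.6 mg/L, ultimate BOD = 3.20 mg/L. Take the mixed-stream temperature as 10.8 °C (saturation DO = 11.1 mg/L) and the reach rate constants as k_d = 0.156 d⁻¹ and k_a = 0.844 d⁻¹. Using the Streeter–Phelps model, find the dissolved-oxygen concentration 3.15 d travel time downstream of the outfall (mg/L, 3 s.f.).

DO ≈ 8.16 mg/L

Mixed DO = (25.4×10.6 + 3.27×1.26)/(25.4+3.27) = 273.4/28.67 = 9.535 mg/L.
Mixed L₀ = (25.4×3.20 + 3.27×177)/(28.67) = 660.1/28.67 = 23.02 mg/L.
Initial deficit D₀ = C_s − DO₀ = 11.1 − 9.535 = 1.565 mg/L.
D(3.15) = [0.156×23.02/(0.844−0.156)](e^(−0.156×3.15) − e^(−0.844×3.15)) + 1.565 e^(−0.844×3.15)
= 5.220 × (0.6118 − 0.07005) + 1.565 × 0.07005 = 2.938 mg/L.
DO = 11.1 − 2.938 = 8.162 mg/L.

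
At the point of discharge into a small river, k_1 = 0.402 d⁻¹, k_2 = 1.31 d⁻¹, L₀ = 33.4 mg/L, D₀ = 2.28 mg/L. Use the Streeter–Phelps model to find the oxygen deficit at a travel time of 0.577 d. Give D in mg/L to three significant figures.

k_1 L₀/(k_2−k_1) = 0.402×33.4/(1.31−0.402) = 13.43/0.9080 = 14.79 mg/L.
e^(−k_1 t) = e^(−0.402×0.5770) = 0.7930; e^(−k_2 t) = e^(−1.31×0.5770) = 0.4696.
D = 14.79 × (0.7930 − 0.4696) + 2.28 × 0.4696 = 4.782 + 1.071 = 5.853 mg/L.

D ≈ 5.85 mg/L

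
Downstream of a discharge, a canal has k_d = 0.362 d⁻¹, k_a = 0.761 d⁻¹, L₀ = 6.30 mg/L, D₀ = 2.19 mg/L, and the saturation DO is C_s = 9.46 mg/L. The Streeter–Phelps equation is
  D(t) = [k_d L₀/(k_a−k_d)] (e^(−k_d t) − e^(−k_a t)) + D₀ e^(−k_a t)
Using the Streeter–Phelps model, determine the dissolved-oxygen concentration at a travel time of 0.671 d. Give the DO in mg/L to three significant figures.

k_d L₀/(k_a−k_d) = 0.362×6.30/(0.761−0.362) = 2.281/0.3990 = 5.716 mg/L.
e^(−k_d t) = e^(−0.362×0.6710) = 0.7843; e^(−k_a t) = e^(−0.761×0.6710) = 0.6001.
D = 5.716 × (0.7843 − 0.6001) + 2.19 × 0.6001 = 1.053 + 1.314 = 2.367 mg/L.
DO = C_s − D = 9.46 − 2.367 = 7.093 mg/L.

DO ≈ 7.09 mg/L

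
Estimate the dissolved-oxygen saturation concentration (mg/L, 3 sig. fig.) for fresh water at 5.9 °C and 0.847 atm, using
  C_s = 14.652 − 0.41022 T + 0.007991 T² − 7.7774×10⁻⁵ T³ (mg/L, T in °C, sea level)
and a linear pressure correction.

At sea level: C_s = 14.652 − 0.41022×5.9 + 0.007991×5.9² − 7.7774×10⁻⁵×5.9³ = 12.49 mg/L.
Pressure correction: C_s' = 12.49 × 0.847 = 10.58 mg/L.

C_s ≈ 10.6 mg/L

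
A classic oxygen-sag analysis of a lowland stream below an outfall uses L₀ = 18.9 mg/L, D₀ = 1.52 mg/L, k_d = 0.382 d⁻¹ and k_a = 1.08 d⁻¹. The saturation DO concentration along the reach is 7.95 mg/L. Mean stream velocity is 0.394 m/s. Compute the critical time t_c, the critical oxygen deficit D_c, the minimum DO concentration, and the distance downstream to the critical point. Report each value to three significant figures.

t_c ≈ 1.26 d; D_c ≈ 4.13 mg/L; min DO ≈ 3.82 mg/L; x_c ≈ 42.9 km

With k_a/k_d = 2.827 and 1 − D₀(k_a−k_d)/(k_d L₀) = 0.8530,
t_c = ln(2.827 × 0.8530) / (1.08 − 0.382) = ln(2.412) / 0.6980 = 0.8804/0.6980 = 1.261 d.
D_c = (k_d/k_a) L₀ e^(−k_d t_c) = (0.382/1.08) × 18.9 × e^(−0.382×1.261) = 0.3537 × 18.9 × 0.6177 = 4.129 mg/L.
Minimum DO = C_s − D_c = 7.95 − 4.129 = 3.821 mg/L.
x_c = v t_c = 0.394 m/s × 1.261 d × 86400 s/d = 42940 m ≈ 42.9 km.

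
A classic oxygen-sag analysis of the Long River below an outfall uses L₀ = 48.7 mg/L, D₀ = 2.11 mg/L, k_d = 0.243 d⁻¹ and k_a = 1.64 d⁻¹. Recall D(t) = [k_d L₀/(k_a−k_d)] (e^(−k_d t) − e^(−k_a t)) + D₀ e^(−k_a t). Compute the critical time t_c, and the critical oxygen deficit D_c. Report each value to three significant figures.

With k_a/k_d = 6.749 and 1 − D₀(k_a−k_d)/(k_d L₀) = 0.7509,
t_c = ln(6.749 × 0.7509) / (1.64 − 0.243) = ln(5.068) / 1.397 = 1.623/1.397 = 1.162 d.
D_c = (k_d/k_a) L₀ e^(−k_d t_c) = (0.243/1.64) × 48.7 × e^(−0.243×1.162) = 0.1482 × 48.7 × 0.7540 = 5.441 mg/L.

t_c ≈ 1.16 d; D_c ≈ 5.44 mg/L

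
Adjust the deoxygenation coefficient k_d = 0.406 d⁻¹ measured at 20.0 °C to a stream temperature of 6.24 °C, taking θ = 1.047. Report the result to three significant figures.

k_d ≈ 0.216 d⁻¹

k_d(T₂) = k_d(T₁) · θ^(T₂−T₁) = 0.406 × 1.047^(6.24−20.0)
= 0.406 × 1.047^-13.8 = 0.406 × 0.5315 = 0.2158 d⁻¹.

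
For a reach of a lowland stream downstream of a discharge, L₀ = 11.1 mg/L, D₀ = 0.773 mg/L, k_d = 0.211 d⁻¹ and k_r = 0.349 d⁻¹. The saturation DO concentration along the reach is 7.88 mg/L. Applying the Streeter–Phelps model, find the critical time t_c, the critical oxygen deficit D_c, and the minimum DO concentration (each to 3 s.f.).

t_c = [1/(k_r−k_d)] ln[(k_r/k_d)(1 − D₀(k_r−k_d)/(k_d L₀))]
= [1/(0.349−0.211)] ln[(0.349/0.211)(1 − 0.773×0.1380/(0.211×11.1))]
= (1/0.1380) ln[1.654 × 0.9545] = 7.246 × ln(1.579) = 7.246 × 0.4566 = 3.309 d.
D_c = (k_d/k_r) L₀ e^(−k_d t_c) = (0.211/0.349) × 11.1 × e^(−0.211×3.309) = 0.6046 × 11.1 × 0.4975 = 3.339 mg/L.
Minimum DO = C_s − D_c = 7.88 − 3.339 = 4.541 mg/L.

t_c ≈ 3.31 d; D_c ≈ 3.34 mg/L; min DO ≈ 4.54 mg/L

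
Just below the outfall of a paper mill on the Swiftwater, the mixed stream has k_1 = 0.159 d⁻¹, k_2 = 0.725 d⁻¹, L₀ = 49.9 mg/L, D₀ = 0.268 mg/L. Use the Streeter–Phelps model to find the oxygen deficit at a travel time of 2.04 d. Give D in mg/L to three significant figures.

k_1 L₀/(k_2−k_1) = 0.159×49.9/(0.725−0.159) = 7.934/0.5660 = 14.02 mg/L.
e^(−k_1 t) = e^(−0.159×2.040) = 0.7230; e^(−k_2 t) = e^(−0.725×2.040) = 0.2279.
D = 14.02 × (0.7230 − 0.2279) + 0.268 × 0.2279 = 6.941 + 0.06107 = 7.002 mg/L.

D ≈ 7.00 mg/L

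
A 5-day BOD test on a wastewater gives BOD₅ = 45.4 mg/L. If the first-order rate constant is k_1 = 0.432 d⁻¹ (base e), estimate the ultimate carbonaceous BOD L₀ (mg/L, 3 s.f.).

BOD₅ = L₀(1 − e^(−5k_1)) ⇒ L₀ = BOD₅ / (1 − e^(−5×0.432))
= 45.4 / (1 − 0.1153) = 45.4 / 0.8847 = 51.32 mg/L.

L₀ ≈ 51.3 mg/L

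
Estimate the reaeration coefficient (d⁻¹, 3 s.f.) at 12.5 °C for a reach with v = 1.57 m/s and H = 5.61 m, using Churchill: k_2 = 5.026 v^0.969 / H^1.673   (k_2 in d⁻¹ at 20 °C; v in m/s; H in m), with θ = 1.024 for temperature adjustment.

k_2 ≈ 0.364 d⁻¹

k_2(20) = 5.026 × 1.57^0.969 / 5.61^1.673 = 5.026 × 1.548 / 17.91 = 0.4345 d⁻¹.
k_2(12.5) = 0.4345 × 1.024^(12.5−20) = 0.4345 × 0.8370 = 0.3637 d⁻¹.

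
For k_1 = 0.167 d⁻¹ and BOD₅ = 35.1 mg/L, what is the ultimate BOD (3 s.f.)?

BOD₅ = L₀(1 − e^(−5k_1)) ⇒ L₀ = BOD₅ / (1 − e^(−5×0.167))
= 35.1 / (1 − 0.4339) = 35.1 / 0.5661 = 62.00 mg/L.

L₀ ≈ 62.0 mg/L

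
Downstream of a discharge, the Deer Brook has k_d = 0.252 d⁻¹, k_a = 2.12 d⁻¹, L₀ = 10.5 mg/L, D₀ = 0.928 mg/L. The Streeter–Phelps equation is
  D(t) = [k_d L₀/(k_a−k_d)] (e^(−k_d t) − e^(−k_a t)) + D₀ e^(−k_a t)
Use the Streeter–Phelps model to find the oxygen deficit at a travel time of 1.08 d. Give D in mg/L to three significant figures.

D ≈ 1.03 mg/L

k_d L₀/(k_a−k_d) = 0.252×10.5/(2.12−0.252) = 2.646/1.868 = 1.416 mg/L.
e^(−k_d t) = e^(−0.252×1.080) = 0.7617; e^(−k_a t) = e^(−2.12×1.080) = 0.1013.
D = 1.416 × (0.7617 − 0.1013) + 0.928 × 0.1013 = 0.9355 + 0.09401 = 1.029 mg/L.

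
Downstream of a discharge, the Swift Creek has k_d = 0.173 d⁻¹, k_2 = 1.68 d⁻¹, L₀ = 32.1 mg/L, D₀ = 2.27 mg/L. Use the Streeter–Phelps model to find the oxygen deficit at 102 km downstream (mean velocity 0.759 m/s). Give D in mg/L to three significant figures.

Travel time t = x/v = 102 km / (0.759 m/s) = 102000 m / 0.759 m/s = 134400 s = 1.555 d.
k_d L₀/(k_2−k_d) = 0.173×32.1/(1.68−0.173) = 5.553/1.507 = 3.685 mg/L.
e^(−k_d t) = e^(−0.173×1.555) = 0.7641; e^(−k_2 t) = e^(−1.68×1.555) = 0.07331.
D = 3.685 × (0.7641 − 0.07331) + 2.27 × 0.07331 = 2.545 + 0.1664 = 2.712 mg/L.

D ≈ 2.71 mg/L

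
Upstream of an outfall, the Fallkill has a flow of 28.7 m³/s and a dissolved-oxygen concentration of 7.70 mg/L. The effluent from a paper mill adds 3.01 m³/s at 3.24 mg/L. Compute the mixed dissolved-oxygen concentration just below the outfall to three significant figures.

7.28 mg/L

Flow-weighted mixing: C = (Q_r C_r + Q_w C_w)/(Q_r + Q_w)
= (28.7×7.70 + 3.01×3.24)/(28.7 + 3.01) = 230.7/31.71 = 7.277 mg/L.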